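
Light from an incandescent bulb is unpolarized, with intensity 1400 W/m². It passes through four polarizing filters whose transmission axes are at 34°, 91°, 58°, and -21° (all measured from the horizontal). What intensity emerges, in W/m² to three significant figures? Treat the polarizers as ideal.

I ≈ 5.32 W/m²

Unpolarized light through the first polarizer → I₁ = 1400 W/m²/2 = 700 W/m², polarized at 34°.
I₂ = I₁ · cos²(57°) = 700 · 0.2966 = 207.6 W/m².
I₃ = I₂ · cos²(33°) = 207.6 · 0.7034 = 146 W/m².
I₄ = I₃ · cos²(79°) = 146 · 0.03641 = 5.317 W/m².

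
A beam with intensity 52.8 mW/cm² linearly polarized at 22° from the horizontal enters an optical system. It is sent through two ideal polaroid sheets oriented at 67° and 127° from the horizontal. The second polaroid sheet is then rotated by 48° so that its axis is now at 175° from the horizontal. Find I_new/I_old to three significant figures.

Before rotation:
I₁ = I₀ cos²(67° − 22°) = I₀ cos²(45°) = 0.5 I₀.
I₂ = I₁ cos²(127° − 67°) = 0.5 I₀ · cos²(60°) = 0.125 I₀.
After rotation:
I₁ = I₀ cos²(67° − 22°) = I₀ cos²(45°) = 0.5 I₀.
Angle between axes 1 and 2: 72°. I₂ = 0.5 I₀ · cos²(72°) = 0.04775 I₀.
Ratio = 0.04775 / 0.125 = 0.382.

I_new/I_old ≈ 0.382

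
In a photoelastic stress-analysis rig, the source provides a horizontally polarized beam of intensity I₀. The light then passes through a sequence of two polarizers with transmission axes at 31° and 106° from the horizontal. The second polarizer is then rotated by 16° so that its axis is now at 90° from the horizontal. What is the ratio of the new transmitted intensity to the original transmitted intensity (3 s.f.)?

Before rotation:
By Malus's law, I₁ = I₀ cos²(31° − 0°) = I₀ cos²(31°) = 0.7347 I₀.
I₂ = I₁ cos²(106° − 31°) = 0.7347 I₀ · cos²(75°) = 0.04922 I₀.
After rotation:
I₁ = I₀ cos²(31° − 0°) = I₀ cos²(31°) = 0.7347 I₀.
I₂ = I₁ cos²(90° − 31°) = 0.7347 I₀ · cos²(59°) = 0.1949 I₀.
Ratio = 0.1949 / 0.04922 = 3.96.

I_new/I_old ≈ 3.96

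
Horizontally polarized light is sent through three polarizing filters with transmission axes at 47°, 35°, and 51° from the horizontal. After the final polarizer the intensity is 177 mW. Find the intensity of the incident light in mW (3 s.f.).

I₀ ≈ 430 mW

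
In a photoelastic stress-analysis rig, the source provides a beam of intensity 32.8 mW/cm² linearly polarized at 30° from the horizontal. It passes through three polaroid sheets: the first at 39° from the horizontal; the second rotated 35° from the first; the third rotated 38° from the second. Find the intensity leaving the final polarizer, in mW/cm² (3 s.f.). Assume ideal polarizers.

I ≈ 13.3 mW/cm²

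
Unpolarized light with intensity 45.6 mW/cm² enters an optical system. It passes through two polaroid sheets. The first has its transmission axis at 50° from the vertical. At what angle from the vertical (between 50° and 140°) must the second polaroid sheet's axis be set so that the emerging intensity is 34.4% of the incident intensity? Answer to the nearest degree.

θ ≈ 84°

Unpolarized light through the first polarizer → I₁ = ½ I₀, now polarized at 50°.
Need I₂/I₀ = 0.344, so cos²(θ − 50°) = 0.344 / 0.5 = 0.688.
θ − 50° = arccos(√0.688) = 34.0°, giving θ ≈ 50 + 34.0 = 84.0°.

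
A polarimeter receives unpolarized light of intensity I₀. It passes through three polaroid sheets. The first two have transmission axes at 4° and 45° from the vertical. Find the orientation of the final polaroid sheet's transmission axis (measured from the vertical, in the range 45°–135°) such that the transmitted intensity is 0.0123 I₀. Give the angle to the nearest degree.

θ ≈ 123°

Unpolarized light through the first polarizer → I₁ = ½ I₀, now polarized at 4°.
I₂ = I₁ cos²(45° − 4°) = 0.5 I₀ · cos²(41°) = 0.2848 I₀.
Need I₃/I₀ = 0.0123, so cos²(θ − 45°) = 0.0123 / 0.2848 = 0.04319.
θ − 45° = arccos(√0.04319) = 78.0°, giving θ ≈ 45 + 78.0 = 123.0°.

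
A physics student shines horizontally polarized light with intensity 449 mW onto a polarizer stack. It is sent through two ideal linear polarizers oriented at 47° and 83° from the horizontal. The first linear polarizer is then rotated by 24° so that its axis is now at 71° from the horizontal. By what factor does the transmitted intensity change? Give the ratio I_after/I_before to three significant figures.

I_new/I_old ≈ 0.333

Before rotation:
I₁ = I₀ cos²(47° − 0°) = I₀ cos²(47°) = 0.4651 I₀.
I₂ = I₁ cos²(83° − 47°) = 0.4651 I₀ · cos²(36°) = 0.3044 I₀.
After rotation:
I₁ = I₀ cos²(71° − 0°) = I₀ cos²(71°) = 0.106 I₀.
I₂ = I₁ cos²(83° − 71°) = 0.106 I₀ · cos²(12°) = 0.1014 I₀.
Ratio = 0.1014 / 0.3044 = 0.3331.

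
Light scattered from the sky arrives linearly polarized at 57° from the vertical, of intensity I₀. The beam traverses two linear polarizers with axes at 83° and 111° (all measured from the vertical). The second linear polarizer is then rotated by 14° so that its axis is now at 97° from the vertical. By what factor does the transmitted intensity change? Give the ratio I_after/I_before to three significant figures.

Before rotation:
I₁ = I₀ cos²(83° − 57°) = I₀ cos²(26°) = 0.8078 I₀.
I₂ = I₁ cos²(111° − 83°) = 0.8078 I₀ · cos²(28°) = 0.6298 I₀.
After rotation:
I₁ = I₀ cos²(83° − 57°) = I₀ cos²(26°) = 0.8078 I₀.
I₂ = I₁ cos²(97° − 83°) = 0.8078 I₀ · cos²(14°) = 0.7606 I₀.
Ratio = 0.7606 / 0.6298 = 1.208.

I_new/I_old ≈ 1.21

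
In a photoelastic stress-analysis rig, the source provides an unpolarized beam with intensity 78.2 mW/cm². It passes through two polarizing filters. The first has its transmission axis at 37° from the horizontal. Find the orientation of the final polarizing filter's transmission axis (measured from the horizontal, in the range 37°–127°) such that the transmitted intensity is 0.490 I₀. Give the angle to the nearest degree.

θ ≈ 45°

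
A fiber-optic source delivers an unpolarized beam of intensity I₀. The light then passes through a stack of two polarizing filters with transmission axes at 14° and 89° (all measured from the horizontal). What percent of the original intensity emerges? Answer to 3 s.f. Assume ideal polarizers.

≈ 3.35%

Unpolarized light through the first polarizer → I₁ = ½ I₀, now polarized at 14°.
I₂ = I₁ cos²(89° − 14°) = 0.5 I₀ · cos²(75°) = 0.03349 I₀.
That is 3.349% of the incident intensity.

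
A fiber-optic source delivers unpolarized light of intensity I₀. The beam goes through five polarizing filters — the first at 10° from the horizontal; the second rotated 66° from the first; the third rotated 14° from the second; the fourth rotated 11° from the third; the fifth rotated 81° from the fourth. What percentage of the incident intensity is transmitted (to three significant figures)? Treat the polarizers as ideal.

Unpolarized light through the first polarizer → I₁ = ½ I₀, now polarized at 10°.
I₂ = I₁ cos²(66°) = 0.5 · 0.1654 I₀ = 0.08272 I₀.
I₃ = I₂ cos²(14°) = 0.08272 · 0.9415 I₀ = 0.07788 I₀.
I₄ = I₃ cos²(11°) = 0.07788 · 0.9636 I₀ = 0.07504 I₀.
I₅ = I₄ cos²(81°) = 0.07504 · 0.02447 I₀ = 0.001836 I₀.
That is 0.1836% of the incident intensity.

≈ 0.184%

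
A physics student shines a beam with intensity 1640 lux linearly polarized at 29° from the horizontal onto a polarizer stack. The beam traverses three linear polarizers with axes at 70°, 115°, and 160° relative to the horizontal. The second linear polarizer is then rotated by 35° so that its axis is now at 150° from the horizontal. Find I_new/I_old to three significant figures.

I_new/I_old ≈ 0.117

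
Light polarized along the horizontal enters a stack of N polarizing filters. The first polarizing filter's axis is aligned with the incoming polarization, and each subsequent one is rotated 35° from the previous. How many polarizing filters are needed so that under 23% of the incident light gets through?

First polarizer is aligned with the polarization: full transmission.
Each further stage multiplies by cos²(35°) = 0.671.
After N polarizers: T = 0.671^(N−1). Require T < 0.23 ⇒ N−1 > ln(0.23)/ln(0.671) = 3.68, so N−1 ≥ 4 and N = 5.
Check: N=5 gives T = 0.2027 < 0.23; N=4 gives T = 0.3021.

N = 5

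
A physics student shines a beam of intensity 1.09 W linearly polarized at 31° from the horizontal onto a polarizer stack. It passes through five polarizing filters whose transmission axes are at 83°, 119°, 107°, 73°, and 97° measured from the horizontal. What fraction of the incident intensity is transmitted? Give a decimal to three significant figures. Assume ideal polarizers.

I₁ = 1.09 W · cos²(52°) = 0.4132 W.
I₂ = I₁ · cos²(36°) = 0.4132 · 0.6545 = 0.2704 W.
I₃ = I₂ · cos²(12°) = 0.2704 · 0.9568 = 0.2587 W.
I₄ = I₃ · cos²(34°) = 0.2587 · 0.6873 = 0.1778 W.
I₅ = I₄ · cos²(24°) = 0.1778 · 0.8346 = 0.1484 W.
Transmitted fraction = 0.1361.

I/I₀ ≈ 0.136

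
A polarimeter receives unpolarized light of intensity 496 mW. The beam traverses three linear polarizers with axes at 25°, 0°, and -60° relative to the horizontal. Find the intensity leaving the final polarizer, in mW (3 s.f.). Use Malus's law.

I ≈ 50.9 mW

Unpolarized light through the first polarizer → I₁ = 496 mW/2 = 248 mW, polarized at 25°.
I₂ = I₁ · cos²(25°) = 248 · 0.8214 = 203.7 mW.
I₃ = I₂ · cos²(60°) = 203.7 · 0.25 = 50.93 mW.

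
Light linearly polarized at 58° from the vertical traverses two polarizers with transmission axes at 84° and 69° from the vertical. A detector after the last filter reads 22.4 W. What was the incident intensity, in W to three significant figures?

I₁ = I₀ cos²(84° − 58°) = I₀ cos²(26°) = 0.8078 I₀.
I₂ = I₁ cos²(69° − 84°) = 0.8078 I₀ · cos²(15°) = 0.7537 I₀.
So 22.4 W = 0.7537 I₀, giving I₀ = 22.4/0.7537 = 29.72 W.

I₀ ≈ 29.7 W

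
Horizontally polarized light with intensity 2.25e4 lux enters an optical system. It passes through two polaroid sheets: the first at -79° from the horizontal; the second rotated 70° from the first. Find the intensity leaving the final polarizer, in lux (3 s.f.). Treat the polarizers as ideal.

By Malus's law, I₁ = 2.25e4 lux · cos²(79°) = 819.2 lux.
I₂ = I₁ · cos²(70°) = 819.2 · 0.117 = 95.83 lux.

I ≈ 95.8 lux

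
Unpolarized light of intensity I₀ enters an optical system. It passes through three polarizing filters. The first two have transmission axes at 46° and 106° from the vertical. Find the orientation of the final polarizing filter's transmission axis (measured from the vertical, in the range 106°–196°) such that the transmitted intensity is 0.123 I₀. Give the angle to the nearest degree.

Unpolarized light through the first polarizer → I₁ = ½ I₀, now polarized at 46°.
I₂ = I₁ cos²(106° − 46°) = 0.5 I₀ · cos²(60°) = 0.125 I₀.
Need I₃/I₀ = 0.123, so cos²(θ − 106°) = 0.123 / 0.125 = 0.984.
θ − 106° = arccos(√0.984) = 7.3°, giving θ ≈ 106 + 7.3 = 113.3°.

θ ≈ 113°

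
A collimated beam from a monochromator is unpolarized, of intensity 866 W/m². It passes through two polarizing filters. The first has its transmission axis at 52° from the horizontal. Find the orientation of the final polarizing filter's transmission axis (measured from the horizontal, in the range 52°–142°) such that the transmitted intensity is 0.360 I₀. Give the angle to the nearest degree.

θ ≈ 84°

Unpolarized light through the first polarizer → I₁ = ½ I₀, now polarized at 52°.
Need I₂/I₀ = 0.36, so cos²(θ − 52°) = 0.36 / 0.5 = 0.72.
θ − 52° = arccos(√0.72) = 31.9°, giving θ ≈ 52 + 31.9 = 83.9°.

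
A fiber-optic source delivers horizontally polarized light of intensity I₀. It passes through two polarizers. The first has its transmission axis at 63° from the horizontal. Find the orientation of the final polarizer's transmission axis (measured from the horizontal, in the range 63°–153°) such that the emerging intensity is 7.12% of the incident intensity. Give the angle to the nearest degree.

By Malus's law, I₁ = I₀ cos²(63° − 0°) = I₀ cos²(63°) = 0.2061 I₀.
Need I₂/I₀ = 0.0712, so cos²(θ − 63°) = 0.0712 / 0.2061 = 0.3455.
θ − 63° = arccos(√0.3455) = 54.0°, giving θ ≈ 63 + 54.0 = 117.0°.

θ ≈ 117°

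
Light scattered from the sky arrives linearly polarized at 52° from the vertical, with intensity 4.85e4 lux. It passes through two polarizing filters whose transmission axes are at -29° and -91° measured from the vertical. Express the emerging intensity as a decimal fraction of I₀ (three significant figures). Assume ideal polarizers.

I/I₀ ≈ 0.00539

I₁ = 4.85e4 lux · cos²(81°) = 1187 lux.
I₂ = I₁ · cos²(62°) = 1187 · 0.2204 = 261.6 lux.
Transmitted fraction = 0.005394.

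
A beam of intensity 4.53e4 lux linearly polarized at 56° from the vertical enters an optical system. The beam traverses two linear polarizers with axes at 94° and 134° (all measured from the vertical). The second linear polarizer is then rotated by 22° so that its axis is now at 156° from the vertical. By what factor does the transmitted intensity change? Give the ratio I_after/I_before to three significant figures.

Before rotation:
By Malus's law, I₁ = I₀ cos²(94° − 56°) = I₀ cos²(38°) = 0.621 I₀.
I₂ = I₁ cos²(134° − 94°) = 0.621 I₀ · cos²(40°) = 0.3644 I₀.
After rotation:
I₁ = I₀ cos²(94° − 56°) = I₀ cos²(38°) = 0.621 I₀.
I₂ = I₁ cos²(156° − 94°) = 0.621 I₀ · cos²(62°) = 0.1369 I₀.
Ratio = 0.1369 / 0.3644 = 0.3756.

I_new/I_old ≈ 0.376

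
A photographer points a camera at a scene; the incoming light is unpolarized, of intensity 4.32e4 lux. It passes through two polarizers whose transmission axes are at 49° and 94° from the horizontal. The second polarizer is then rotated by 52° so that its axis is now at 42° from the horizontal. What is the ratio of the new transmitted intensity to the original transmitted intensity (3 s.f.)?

I_new/I_old ≈ 1.97

Before rotation:
Unpolarized light through the first polarizer → I₁ = ½ I₀, now polarized at 49°.
I₂ = I₁ cos²(94° − 49°) = 0.5 I₀ · cos²(45°) = 0.25 I₀.
After rotation:
Unpolarized light through the first polarizer → I₁ = ½ I₀, now polarized at 49°.
I₂ = I₁ cos²(42° − 49°) = 0.5 I₀ · cos²(7°) = 0.4926 I₀.
Ratio = 0.4926 / 0.25 = 1.97.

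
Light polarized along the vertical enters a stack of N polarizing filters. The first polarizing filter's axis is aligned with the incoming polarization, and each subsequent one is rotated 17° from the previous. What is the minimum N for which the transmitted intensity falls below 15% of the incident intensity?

N = 23

First polarizer is aligned with the polarization: full transmission.
Each further stage multiplies by cos²(17°) = 0.9145.
After N polarizers: T = 0.9145^(N−1). Require T < 0.15 ⇒ N−1 > ln(0.15)/ln(0.9145) = 21.23, so N−1 ≥ 22 and N = 23.
Check: N=23 gives T = 0.14 < 0.15; N=22 gives T = 0.1531.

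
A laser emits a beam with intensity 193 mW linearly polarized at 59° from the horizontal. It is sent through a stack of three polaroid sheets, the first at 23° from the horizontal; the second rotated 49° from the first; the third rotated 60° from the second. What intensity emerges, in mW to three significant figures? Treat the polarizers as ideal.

I ≈ 13.6 mW

I₁ = 193 mW · cos²(36°) = 126.3 mW.
I₂ = I₁ · cos²(49°) = 126.3 · 0.4304 = 54.37 mW.
I₃ = I₂ · cos²(60°) = 54.37 · 0.25 = 13.59 mW.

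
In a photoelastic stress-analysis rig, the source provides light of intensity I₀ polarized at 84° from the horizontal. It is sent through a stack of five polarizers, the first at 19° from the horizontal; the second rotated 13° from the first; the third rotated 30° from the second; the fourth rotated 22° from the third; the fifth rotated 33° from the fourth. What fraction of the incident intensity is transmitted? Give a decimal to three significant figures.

≈ 0.0769 I₀

By Malus's law, I₁ = I₀ cos²(19° − 84°) = I₀ cos²(65°) = 0.1786 I₀.
I₂ = I₁ cos²(13°) = 0.1786 · 0.9494 I₀ = 0.1696 I₀.
I₃ = I₂ cos²(30°) = 0.1696 · 0.75 I₀ = 0.1272 I₀.
I₄ = I₃ cos²(22°) = 0.1272 · 0.8597 I₀ = 0.1093 I₀.
I₅ = I₄ cos²(33°) = 0.1093 · 0.7034 I₀ = 0.0769 I₀.
Transmitted fraction = 0.0769.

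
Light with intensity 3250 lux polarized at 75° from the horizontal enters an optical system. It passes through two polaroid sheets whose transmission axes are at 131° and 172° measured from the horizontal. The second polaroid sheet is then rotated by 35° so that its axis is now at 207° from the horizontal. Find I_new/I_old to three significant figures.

Before rotation:
I₁ = I₀ cos²(131° − 75°) = I₀ cos²(56°) = 0.3127 I₀.
I₂ = I₁ cos²(172° − 131°) = 0.3127 I₀ · cos²(41°) = 0.1781 I₀.
After rotation:
I₁ = I₀ cos²(131° − 75°) = I₀ cos²(56°) = 0.3127 I₀.
I₂ = I₁ cos²(207° − 131°) = 0.3127 I₀ · cos²(76°) = 0.0183 I₀.
Ratio = 0.0183 / 0.1781 = 0.1028.

I_new/I_old ≈ 0.103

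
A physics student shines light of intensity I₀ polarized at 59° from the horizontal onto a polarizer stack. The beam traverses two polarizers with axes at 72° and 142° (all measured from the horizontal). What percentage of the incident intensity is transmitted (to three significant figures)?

I₁ = I₀ cos²(72° − 59°) = I₀ cos²(13°) = 0.9494 I₀.
I₂ = I₁ cos²(142° − 72°) = 0.9494 I₀ · cos²(70°) = 0.1111 I₀.
That is 11.11% of the incident intensity.

≈ 11.1%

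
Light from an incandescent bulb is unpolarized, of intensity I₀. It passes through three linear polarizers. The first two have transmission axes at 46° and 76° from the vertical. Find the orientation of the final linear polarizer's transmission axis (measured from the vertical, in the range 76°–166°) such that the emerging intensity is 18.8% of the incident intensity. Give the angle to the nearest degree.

Unpolarized light through the first polarizer → I₁ = ½ I₀, now polarized at 46°.
I₂ = I₁ cos²(76° − 46°) = 0.5 I₀ · cos²(30°) = 0.375 I₀.
Need I₃/I₀ = 0.188, so cos²(θ − 76°) = 0.188 / 0.375 = 0.5013.
θ − 76° = arccos(√0.5013) = 44.9°, giving θ ≈ 76 + 44.9 = 120.9°.

θ ≈ 121°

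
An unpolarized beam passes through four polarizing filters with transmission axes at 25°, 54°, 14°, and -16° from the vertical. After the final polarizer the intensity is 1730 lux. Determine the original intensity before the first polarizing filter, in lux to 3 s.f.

Unpolarized light through the first polarizer → I₁ = ½ I₀, now polarized at 25°.
I₂ = I₁ cos²(54° − 25°) = 0.5 I₀ · cos²(29°) = 0.3825 I₀.
I₃ = I₂ cos²(14° − 54°) = 0.3825 I₀ · cos²(40°) = 0.2244 I₀.
I₄ = I₃ cos²(-16° − 14°) = 0.2244 I₀ · cos²(30°) = 0.1683 I₀.
So 1730 lux = 0.1683 I₀, giving I₀ = 1730/0.1683 = 1.028e+04 lux.

I₀ ≈ 1.03e4 lux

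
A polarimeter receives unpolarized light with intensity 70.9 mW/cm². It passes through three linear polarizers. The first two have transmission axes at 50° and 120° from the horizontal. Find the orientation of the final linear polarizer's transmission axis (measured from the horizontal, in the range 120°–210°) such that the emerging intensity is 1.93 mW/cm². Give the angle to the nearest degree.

θ ≈ 167°

Unpolarized light through the first polarizer → I₁ = ½ I₀, now polarized at 50°.
I₂ = I₁ cos²(120° − 50°) = 0.5 I₀ · cos²(70°) = 0.05849 I₀.
Target fraction: 1.93 / 70.9 mW/cm² = 0.02722 of I₀.
Need I₃/I₀ = 0.02722, so cos²(θ − 120°) = 0.02722 / 0.05849 = 0.4654.
θ − 120° = arccos(√0.4654) = 47.0°, giving θ ≈ 120 + 47.0 = 167.0°.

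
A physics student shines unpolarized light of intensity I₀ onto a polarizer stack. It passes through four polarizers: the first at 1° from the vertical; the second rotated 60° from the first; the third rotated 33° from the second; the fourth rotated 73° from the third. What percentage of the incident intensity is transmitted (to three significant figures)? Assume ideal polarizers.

Unpolarized light through the first polarizer → I₁ = ½ I₀, now polarized at 1°.
I₂ = I₁ cos²(60°) = 0.5 · 0.25 I₀ = 0.125 I₀.
I₃ = I₂ cos²(33°) = 0.125 · 0.7034 I₀ = 0.08792 I₀.
I₄ = I₃ cos²(73°) = 0.08792 · 0.08548 I₀ = 0.007516 I₀.
That is 0.7516% of the incident intensity.

≈ 0.752%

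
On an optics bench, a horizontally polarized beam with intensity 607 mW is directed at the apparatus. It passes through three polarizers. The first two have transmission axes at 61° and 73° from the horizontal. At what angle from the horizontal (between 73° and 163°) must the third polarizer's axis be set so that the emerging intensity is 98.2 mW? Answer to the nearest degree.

I₁ = I₀ cos²(61° − 0°) = I₀ cos²(61°) = 0.235 I₀.
I₂ = I₁ cos²(73° − 61°) = 0.235 I₀ · cos²(12°) = 0.2249 I₀.
Target fraction: 98.2 / 607 mW = 0.1618 of I₀.
Need I₃/I₀ = 0.1618, so cos²(θ − 73°) = 0.1618 / 0.2249 = 0.7194.
θ − 73° = arccos(√0.7194) = 32.0°, giving θ ≈ 73 + 32.0 = 105.0°.

θ ≈ 105°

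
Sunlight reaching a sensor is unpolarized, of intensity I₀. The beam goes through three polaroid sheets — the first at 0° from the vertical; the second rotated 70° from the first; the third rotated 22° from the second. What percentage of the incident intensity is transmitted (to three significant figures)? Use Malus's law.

≈ 5.03%

Unpolarized light through the first polarizer → I₁ = ½ I₀, now polarized at 0°.
I₂ = I₁ cos²(70°) = 0.5 · 0.117 I₀ = 0.05849 I₀.
I₃ = I₂ cos²(22°) = 0.05849 · 0.8597 I₀ = 0.05028 I₀.
That is 5.028% of the incident intensity.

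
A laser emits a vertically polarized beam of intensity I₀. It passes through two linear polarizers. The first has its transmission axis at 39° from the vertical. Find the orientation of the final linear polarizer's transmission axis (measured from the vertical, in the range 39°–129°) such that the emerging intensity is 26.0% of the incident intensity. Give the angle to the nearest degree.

θ ≈ 88°

I₁ = I₀ cos²(39° − 0°) = I₀ cos²(39°) = 0.604 I₀.
Need I₂/I₀ = 0.26, so cos²(θ − 39°) = 0.26 / 0.604 = 0.4305.
θ − 39° = arccos(√0.4305) = 49.0°, giving θ ≈ 39 + 49.0 = 88.0°.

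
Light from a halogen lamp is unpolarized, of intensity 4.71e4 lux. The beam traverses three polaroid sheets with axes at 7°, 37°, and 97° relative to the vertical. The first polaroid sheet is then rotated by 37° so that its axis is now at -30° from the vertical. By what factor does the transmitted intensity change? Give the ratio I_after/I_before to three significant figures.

Before rotation:
Unpolarized light through the first polarizer → I₁ = ½ I₀, now polarized at 7°.
I₂ = I₁ cos²(37° − 7°) = 0.5 I₀ · cos²(30°) = 0.375 I₀.
I₃ = I₂ cos²(97° − 37°) = 0.375 I₀ · cos²(60°) = 0.09375 I₀.
After rotation:
Unpolarized light through the first polarizer → I₁ = ½ I₀, now polarized at -30°.
I₂ = I₁ cos²(37° + 30°) = 0.5 I₀ · cos²(67°) = 0.07634 I₀.
I₃ = I₂ cos²(97° − 37°) = 0.07634 I₀ · cos²(60°) = 0.01908 I₀.
Ratio = 0.01908 / 0.09375 = 0.2036.

I_new/I_old ≈ 0.204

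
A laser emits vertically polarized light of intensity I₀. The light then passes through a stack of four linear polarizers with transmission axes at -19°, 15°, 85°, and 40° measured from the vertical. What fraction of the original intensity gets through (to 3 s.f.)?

I₁ = I₀ cos²(-19° − 0°) = I₀ cos²(19°) = 0.894 I₀.
I₂ = I₁ cos²(15° + 19°) = 0.894 I₀ · cos²(34°) = 0.6145 I₀.
I₃ = I₂ cos²(85° − 15°) = 0.6145 I₀ · cos²(70°) = 0.07188 I₀.
I₄ = I₃ cos²(40° − 85°) = 0.07188 I₀ · cos²(45°) = 0.03594 I₀.
Transmitted fraction = 0.03594.

≈ 0.0359 I₀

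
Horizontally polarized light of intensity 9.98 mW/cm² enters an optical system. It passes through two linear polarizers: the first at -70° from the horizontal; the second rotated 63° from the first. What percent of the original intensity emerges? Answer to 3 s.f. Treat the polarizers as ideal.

≈ 2.41%

By Malus's law, I₁ = 9.98 mW/cm² · cos²(70°) = 1.167 mW/cm².
I₂ = I₁ · cos²(63°) = 1.167 · 0.2061 = 0.2406 mW/cm².
That is 2.411% of the incident intensity.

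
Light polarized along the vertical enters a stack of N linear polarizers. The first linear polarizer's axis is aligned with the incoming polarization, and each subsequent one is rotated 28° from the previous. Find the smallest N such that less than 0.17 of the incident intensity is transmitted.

N = 9

First polarizer is aligned with the polarization: full transmission.
Each further stage multiplies by cos²(28°) = 0.7796.
After N polarizers: T = 0.7796^(N−1). Require T < 0.17 ⇒ N−1 > ln(0.17)/ln(0.7796) = 7.12, so N−1 ≥ 8 and N = 9.
Check: N=9 gives T = 0.1364 < 0.17; N=8 gives T = 0.175.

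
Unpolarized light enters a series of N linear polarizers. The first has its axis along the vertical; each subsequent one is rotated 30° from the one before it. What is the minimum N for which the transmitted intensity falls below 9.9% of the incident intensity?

N = 7

First polarizer halves the unpolarized light: factor 1/2.
Each further stage multiplies by cos²(30°) = 0.75.
After N polarizers: T = 0.5·0.75^(N−1). Require T < 0.099 ⇒ N−1 > ln(0.099/0.5)/ln(0.75) = 5.63, so N−1 ≥ 6 and N = 7.
Check: N=7 gives T = 0.08899 < 0.099; N=6 gives T = 0.1187.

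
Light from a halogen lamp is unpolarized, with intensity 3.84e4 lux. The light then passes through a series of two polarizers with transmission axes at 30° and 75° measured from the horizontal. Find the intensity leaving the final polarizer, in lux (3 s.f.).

I ≈ 9600 lux

Unpolarized light through the first polarizer → I₁ = 3.84e4 lux/2 = 1.92e+04 lux, polarized at 30°.
I₂ = I₁ · cos²(45°) = 1.92e+04 · 0.5 = 9600 lux.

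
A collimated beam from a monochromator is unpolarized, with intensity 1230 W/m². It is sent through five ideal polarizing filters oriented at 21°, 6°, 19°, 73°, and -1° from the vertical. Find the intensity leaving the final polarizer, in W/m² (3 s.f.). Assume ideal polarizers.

I ≈ 14.3 W/m²

Unpolarized light through the first polarizer → I₁ = 1230 W/m²/2 = 615 W/m², polarized at 21°.
I₂ = I₁ · cos²(15°) = 615 · 0.933 = 573.8 W/m².
I₃ = I₂ · cos²(13°) = 573.8 · 0.9494 = 544.8 W/m².
I₄ = I₃ · cos²(54°) = 544.8 · 0.3455 = 188.2 W/m².
I₅ = I₄ · cos²(74°) = 188.2 · 0.07598 = 14.3 W/m².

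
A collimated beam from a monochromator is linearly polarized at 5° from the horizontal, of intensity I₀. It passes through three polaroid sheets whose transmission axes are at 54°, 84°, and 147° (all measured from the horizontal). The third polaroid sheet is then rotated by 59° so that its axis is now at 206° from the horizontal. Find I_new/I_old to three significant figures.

Before rotation:
I₁ = I₀ cos²(54° − 5°) = I₀ cos²(49°) = 0.4304 I₀.
I₂ = I₁ cos²(84° − 54°) = 0.4304 I₀ · cos²(30°) = 0.3228 I₀.
I₃ = I₂ cos²(147° − 84°) = 0.3228 I₀ · cos²(63°) = 0.06653 I₀.
After rotation:
I₁ = I₀ cos²(54° − 5°) = I₀ cos²(49°) = 0.4304 I₀.
I₂ = I₁ cos²(84° − 54°) = 0.4304 I₀ · cos²(30°) = 0.3228 I₀.
Angle between axes 2 and 3: 58°. I₃ = 0.3228 I₀ · cos²(58°) = 0.09065 I₀.
Ratio = 0.09065 / 0.06653 = 1.362.

I_new/I_old ≈ 1.36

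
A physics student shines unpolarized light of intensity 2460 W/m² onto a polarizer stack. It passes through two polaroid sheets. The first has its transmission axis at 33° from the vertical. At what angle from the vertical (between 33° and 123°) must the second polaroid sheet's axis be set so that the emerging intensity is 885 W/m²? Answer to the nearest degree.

Unpolarized light through the first polarizer → I₁ = ½ I₀, now polarized at 33°.
Target fraction: 885 / 2460 W/m² = 0.3598 of I₀.
Need I₂/I₀ = 0.3598, so cos²(θ − 33°) = 0.3598 / 0.5 = 0.7195.
θ − 33° = arccos(√0.7195) = 32.0°, giving θ ≈ 33 + 32.0 = 65.0°.

θ ≈ 65°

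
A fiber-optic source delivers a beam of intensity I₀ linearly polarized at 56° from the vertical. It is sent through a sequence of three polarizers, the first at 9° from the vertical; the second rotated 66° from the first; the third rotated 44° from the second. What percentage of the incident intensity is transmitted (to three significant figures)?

By Malus's law, I₁ = I₀ cos²(9° − 56°) = I₀ cos²(47°) = 0.4651 I₀.
I₂ = I₁ cos²(66°) = 0.4651 · 0.1654 I₀ = 0.07695 I₀.
I₃ = I₂ cos²(44°) = 0.07695 · 0.5174 I₀ = 0.03982 I₀.
That is 3.982% of the incident intensity.

≈ 3.98%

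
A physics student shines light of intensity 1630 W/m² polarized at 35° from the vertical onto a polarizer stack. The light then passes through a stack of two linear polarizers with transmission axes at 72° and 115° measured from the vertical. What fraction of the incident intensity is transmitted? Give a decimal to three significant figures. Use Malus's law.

I/I₀ ≈ 0.341

By Malus's law, I₁ = 1630 W/m² · cos²(37°) = 1040 W/m².
I₂ = I₁ · cos²(43°) = 1040 · 0.5349 = 556.1 W/m².
Transmitted fraction = 0.3412.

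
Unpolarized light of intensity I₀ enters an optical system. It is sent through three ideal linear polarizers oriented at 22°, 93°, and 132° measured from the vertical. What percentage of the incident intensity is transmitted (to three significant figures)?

≈ 3.20%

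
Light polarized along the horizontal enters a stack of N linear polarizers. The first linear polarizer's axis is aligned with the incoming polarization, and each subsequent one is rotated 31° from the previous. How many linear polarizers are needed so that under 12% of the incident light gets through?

N = 8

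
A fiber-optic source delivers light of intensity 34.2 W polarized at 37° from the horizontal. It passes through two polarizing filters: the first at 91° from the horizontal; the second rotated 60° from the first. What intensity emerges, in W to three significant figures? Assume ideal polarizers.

I ≈ 2.95 W

By Malus's law, I₁ = 34.2 W · cos²(54°) = 11.82 W.
I₂ = I₁ · cos²(60°) = 11.82 · 0.25 = 2.954 W.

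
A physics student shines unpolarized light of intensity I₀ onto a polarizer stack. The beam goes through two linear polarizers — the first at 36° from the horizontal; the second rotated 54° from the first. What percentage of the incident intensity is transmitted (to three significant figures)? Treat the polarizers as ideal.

≈ 17.3%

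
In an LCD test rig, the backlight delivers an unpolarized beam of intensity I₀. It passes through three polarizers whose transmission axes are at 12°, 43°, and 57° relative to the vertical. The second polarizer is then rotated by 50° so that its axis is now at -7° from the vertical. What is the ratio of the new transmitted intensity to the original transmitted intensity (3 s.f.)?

I_new/I_old ≈ 0.248

Before rotation:
Unpolarized light through the first polarizer → I₁ = ½ I₀, now polarized at 12°.
I₂ = I₁ cos²(43° − 12°) = 0.5 I₀ · cos²(31°) = 0.3674 I₀.
I₃ = I₂ cos²(57° − 43°) = 0.3674 I₀ · cos²(14°) = 0.3459 I₀.
After rotation:
Unpolarized light through the first polarizer → I₁ = ½ I₀, now polarized at 12°.
I₂ = I₁ cos²(-7° − 12°) = 0.5 I₀ · cos²(19°) = 0.447 I₀.
I₃ = I₂ cos²(57° + 7°) = 0.447 I₀ · cos²(64°) = 0.0859 I₀.
Ratio = 0.0859 / 0.3459 = 0.2484.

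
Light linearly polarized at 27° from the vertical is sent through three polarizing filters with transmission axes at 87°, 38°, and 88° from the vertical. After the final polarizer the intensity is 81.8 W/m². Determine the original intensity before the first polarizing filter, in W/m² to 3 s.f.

I₀ ≈ 1840 W/m²

By Malus's law, I₁ = I₀ cos²(87° − 27°) = I₀ cos²(60°) = 0.25 I₀.
I₂ = I₁ cos²(38° − 87°) = 0.25 I₀ · cos²(49°) = 0.1076 I₀.
I₃ = I₂ cos²(88° − 38°) = 0.1076 I₀ · cos²(50°) = 0.04446 I₀.
So 81.8 W/m² = 0.04446 I₀, giving I₀ = 81.8/0.04446 = 1840 W/m².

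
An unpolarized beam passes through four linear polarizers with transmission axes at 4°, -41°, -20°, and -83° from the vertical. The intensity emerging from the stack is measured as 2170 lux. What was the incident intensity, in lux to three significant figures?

I₀ ≈ 4.83e4 lux

Unpolarized light through the first polarizer → I₁ = ½ I₀, now polarized at 4°.
I₂ = I₁ cos²(-41° − 4°) = 0.5 I₀ · cos²(45°) = 0.25 I₀.
I₃ = I₂ cos²(-20° + 41°) = 0.25 I₀ · cos²(21°) = 0.2179 I₀.
I₄ = I₃ cos²(-83° + 20°) = 0.2179 I₀ · cos²(63°) = 0.04491 I₀.
So 2170 lux = 0.04491 I₀, giving I₀ = 2170/0.04491 = 4.832e+04 lux.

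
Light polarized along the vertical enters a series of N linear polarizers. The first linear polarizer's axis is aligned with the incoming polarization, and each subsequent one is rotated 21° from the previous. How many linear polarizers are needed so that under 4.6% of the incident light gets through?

N = 24

First polarizer is aligned with the polarization: full transmission.
Each further stage multiplies by cos²(21°) = 0.8716.
After N polarizers: T = 0.8716^(N−1). Require T < 0.046 ⇒ N−1 > ln(0.046)/ln(0.8716) = 22.40, so N−1 ≥ 23 and N = 24.
Check: N=24 gives T = 0.04236 < 0.046; N=23 gives T = 0.0486.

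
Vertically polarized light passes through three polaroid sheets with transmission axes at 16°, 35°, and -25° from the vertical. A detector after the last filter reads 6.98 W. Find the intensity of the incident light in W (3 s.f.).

I₁ = I₀ cos²(16° − 0°) = I₀ cos²(16°) = 0.924 I₀.
I₂ = I₁ cos²(35° − 16°) = 0.924 I₀ · cos²(19°) = 0.8261 I₀.
I₃ = I₂ cos²(-25° − 35°) = 0.8261 I₀ · cos²(60°) = 0.2065 I₀.
So 6.98 W = 0.2065 I₀, giving I₀ = 6.98/0.2065 = 33.8 W.

I₀ ≈ 33.8 W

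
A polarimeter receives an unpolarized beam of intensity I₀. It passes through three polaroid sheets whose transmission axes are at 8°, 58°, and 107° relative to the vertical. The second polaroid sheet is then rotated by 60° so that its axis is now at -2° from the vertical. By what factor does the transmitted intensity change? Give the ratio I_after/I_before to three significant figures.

Before rotation:
Unpolarized light through the first polarizer → I₁ = ½ I₀, now polarized at 8°.
I₂ = I₁ cos²(58° − 8°) = 0.5 I₀ · cos²(50°) = 0.2066 I₀.
I₃ = I₂ cos²(107° − 58°) = 0.2066 I₀ · cos²(49°) = 0.08892 I₀.
After rotation:
Unpolarized light through the first polarizer → I₁ = ½ I₀, now polarized at 8°.
I₂ = I₁ cos²(-2° − 8°) = 0.5 I₀ · cos²(10°) = 0.4849 I₀.
Angle between axes 2 and 3: 71°. I₃ = 0.4849 I₀ · cos²(71°) = 0.0514 I₀.
Ratio = 0.0514 / 0.08892 = 0.5781.

I_new/I_old ≈ 0.578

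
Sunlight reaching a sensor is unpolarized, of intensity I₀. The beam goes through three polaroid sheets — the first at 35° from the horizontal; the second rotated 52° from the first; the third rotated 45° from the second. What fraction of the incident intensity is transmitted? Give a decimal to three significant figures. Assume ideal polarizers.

Unpolarized light through the first polarizer → I₁ = ½ I₀, now polarized at 35°.
I₂ = I₁ cos²(52°) = 0.5 · 0.379 I₀ = 0.1895 I₀.
I₃ = I₂ cos²(45°) = 0.1895 · 0.5 I₀ = 0.09476 I₀.
Transmitted fraction = 0.09476.

≈ 0.0948 I₀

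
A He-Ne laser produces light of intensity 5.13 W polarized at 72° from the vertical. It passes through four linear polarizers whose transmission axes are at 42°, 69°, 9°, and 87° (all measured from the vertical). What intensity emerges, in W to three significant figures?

By Malus's law, I₁ = 5.13 W · cos²(30°) = 3.848 W.
I₂ = I₁ · cos²(27°) = 3.848 · 0.7939 = 3.055 W.
I₃ = I₂ · cos²(60°) = 3.055 · 0.25 = 0.7636 W.
I₄ = I₃ · cos²(78°) = 0.7636 · 0.04323 = 0.03301 W.

I ≈ 0.0330 W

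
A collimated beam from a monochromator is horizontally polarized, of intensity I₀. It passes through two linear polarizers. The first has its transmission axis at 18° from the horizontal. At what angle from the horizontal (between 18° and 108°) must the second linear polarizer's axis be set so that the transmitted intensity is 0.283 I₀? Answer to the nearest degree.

θ ≈ 74°

I₁ = I₀ cos²(18° − 0°) = I₀ cos²(18°) = 0.9045 I₀.
Need I₂/I₀ = 0.283, so cos²(θ − 18°) = 0.283 / 0.9045 = 0.3129.
θ − 18° = arccos(√0.3129) = 56.0°, giving θ ≈ 18 + 56.0 = 74.0°.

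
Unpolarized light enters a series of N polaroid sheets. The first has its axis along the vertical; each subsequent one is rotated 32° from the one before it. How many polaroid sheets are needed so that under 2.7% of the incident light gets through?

First polarizer halves the unpolarized light: factor 1/2.
Each further stage multiplies by cos²(32°) = 0.7192.
After N polarizers: T = 0.5·0.7192^(N−1). Require T < 0.027 ⇒ N−1 > ln(0.027/0.5)/ln(0.7192) = 8.85, so N−1 ≥ 9 and N = 10.
Check: N=10 gives T = 0.02574 < 0.027; N=9 gives T = 0.03578.

N = 10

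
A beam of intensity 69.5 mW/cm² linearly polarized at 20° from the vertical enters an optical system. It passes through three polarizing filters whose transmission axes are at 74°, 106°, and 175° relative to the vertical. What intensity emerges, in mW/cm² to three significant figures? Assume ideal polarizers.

I ≈ 2.22 mW/cm²

I₁ = 69.5 mW/cm² · cos²(54°) = 24.01 mW/cm².
I₂ = I₁ · cos²(32°) = 24.01 · 0.7192 = 17.27 mW/cm².
I₃ = I₂ · cos²(69°) = 17.27 · 0.1284 = 2.218 mW/cm².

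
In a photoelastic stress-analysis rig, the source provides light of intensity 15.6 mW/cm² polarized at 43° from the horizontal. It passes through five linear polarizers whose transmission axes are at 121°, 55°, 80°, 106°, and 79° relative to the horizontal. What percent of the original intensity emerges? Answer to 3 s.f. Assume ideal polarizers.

By Malus's law, I₁ = 15.6 mW/cm² · cos²(78°) = 0.6743 mW/cm².
I₂ = I₁ · cos²(66°) = 0.6743 · 0.1654 = 0.1116 mW/cm².
I₃ = I₂ · cos²(25°) = 0.1116 · 0.8214 = 0.09163 mW/cm².
I₄ = I₃ · cos²(26°) = 0.09163 · 0.8078 = 0.07403 mW/cm².
I₅ = I₄ · cos²(27°) = 0.07403 · 0.7939 = 0.05877 mW/cm².
That is 0.3767% of the incident intensity.

≈ 0.377%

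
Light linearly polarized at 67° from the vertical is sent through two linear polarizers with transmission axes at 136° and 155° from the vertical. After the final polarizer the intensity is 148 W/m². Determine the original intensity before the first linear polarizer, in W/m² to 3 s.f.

I₀ ≈ 1290 W/m²

I₁ = I₀ cos²(136° − 67°) = I₀ cos²(69°) = 0.1284 I₀.
I₂ = I₁ cos²(155° − 136°) = 0.1284 I₀ · cos²(19°) = 0.1148 I₀.
So 148 W/m² = 0.1148 I₀, giving I₀ = 148/0.1148 = 1289 W/m².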